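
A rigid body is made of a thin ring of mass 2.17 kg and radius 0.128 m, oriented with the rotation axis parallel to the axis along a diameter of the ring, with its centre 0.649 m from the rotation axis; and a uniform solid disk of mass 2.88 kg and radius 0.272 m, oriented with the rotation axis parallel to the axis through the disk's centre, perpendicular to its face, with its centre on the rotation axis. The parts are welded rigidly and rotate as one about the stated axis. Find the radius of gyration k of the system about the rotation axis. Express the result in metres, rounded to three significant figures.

0.453

Thin ring: I_cm = (1/2)MR² = (1/2)(2.17)(0.128)² = 0.017777 kg·m²; centre at d = 0.649 m, so the parallel axis theorem gives I = 0.017777 + (2.17)(0.649)² = 0.93178 kg·m².
Solid disk: I_cm = (1/2)MR² = (1/2)(2.88)(0.272)² = 0.10654 kg·m²; axis through the centre, so I = 0.10654 kg·m².
Total I = 1.0383 kg·m²; total mass M = 5.05 kg.
k = √(I/M) = √(1.0383/5.05) = 0.45344 m.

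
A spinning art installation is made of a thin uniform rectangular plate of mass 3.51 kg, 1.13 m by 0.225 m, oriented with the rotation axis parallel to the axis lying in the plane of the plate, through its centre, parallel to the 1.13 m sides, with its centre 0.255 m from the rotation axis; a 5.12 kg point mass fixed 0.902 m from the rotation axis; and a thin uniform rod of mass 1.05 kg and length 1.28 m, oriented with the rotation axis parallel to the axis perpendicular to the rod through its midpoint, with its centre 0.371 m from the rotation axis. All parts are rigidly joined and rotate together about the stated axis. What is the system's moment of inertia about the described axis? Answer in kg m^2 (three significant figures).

Rectangular plate: I_cm = (1/12)Mb² = (1/12)(3.51)(0.225)² = 0.014808 kg m^2; centre at d = 0.255 m, so the parallel axis theorem gives I = 0.014808 + (3.51)(0.255)² = 0.24305 kg m^2.
Point mass: I_cm = 0; centre at d = 0.902 m, so the parallel axis theorem gives I = 0 + (5.12)(0.902)² = 4.1657 kg m^2.
Thin rod: I_cm = (1/12)ML² = (1/12)(1.05)(1.28)² = 0.14336 kg m^2; centre at d = 0.371 m, so the parallel axis theorem gives I = 0.14336 + (1.05)(0.371)² = 0.28788 kg m^2.
Total I = 0.24305 + 4.1657 + 0.28788 = 4.6966 kg m^2.

4.70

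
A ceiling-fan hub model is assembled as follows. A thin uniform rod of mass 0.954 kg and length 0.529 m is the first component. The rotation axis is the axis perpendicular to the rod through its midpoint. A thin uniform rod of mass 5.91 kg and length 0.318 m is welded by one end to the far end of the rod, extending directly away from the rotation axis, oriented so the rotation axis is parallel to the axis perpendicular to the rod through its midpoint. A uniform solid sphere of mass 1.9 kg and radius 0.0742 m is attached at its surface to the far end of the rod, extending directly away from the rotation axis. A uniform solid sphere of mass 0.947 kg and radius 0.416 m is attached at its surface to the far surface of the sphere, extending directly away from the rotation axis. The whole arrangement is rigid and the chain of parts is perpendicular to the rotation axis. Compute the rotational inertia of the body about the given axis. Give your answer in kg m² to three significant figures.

3.27

Thin rod: I_cm = (1/12)ML² = (1/12)(0.954)(0.529)² = 0.022247 kg m²; axis through the centre, so I = 0.022247 kg m².
Thin rod: I_cm = (1/12)ML² = (1/12)(5.91)(0.318)² = 0.049804 kg m²; centre at d = 0.2645 + 0.159 = 0.4235 m, so I = I_cm + Md² gives I = 0.049804 + (5.91)(0.4235)² = 1.1098 kg m².
Solid sphere: I_cm = (2/5)MR² = (2/5)(1.9)(0.0742)² = 0.0041843 kg m²; centre at d = 0.2645 + 0.159 + 0.159 + 0.0742 = 0.6567 m, so I = I_cm + Md² gives I = 0.0041843 + (1.9)(0.6567)² = 0.82357 kg m².
Solid sphere: I_cm = (2/5)MR² = (2/5)(0.947)(0.416)² = 0.065554 kg m²; centre at d = 0.2645 + 0.159 + 0.159 + 0.0742 + 0.0742 + 0.416 = 1.1469 m, so I = I_cm + Md² gives I = 0.065554 + (0.947)(1.1469)² = 1.3112 kg m².
Total I = 0.022247 + 1.1098 + 0.82357 + 1.3112 = 3.2668 kg m².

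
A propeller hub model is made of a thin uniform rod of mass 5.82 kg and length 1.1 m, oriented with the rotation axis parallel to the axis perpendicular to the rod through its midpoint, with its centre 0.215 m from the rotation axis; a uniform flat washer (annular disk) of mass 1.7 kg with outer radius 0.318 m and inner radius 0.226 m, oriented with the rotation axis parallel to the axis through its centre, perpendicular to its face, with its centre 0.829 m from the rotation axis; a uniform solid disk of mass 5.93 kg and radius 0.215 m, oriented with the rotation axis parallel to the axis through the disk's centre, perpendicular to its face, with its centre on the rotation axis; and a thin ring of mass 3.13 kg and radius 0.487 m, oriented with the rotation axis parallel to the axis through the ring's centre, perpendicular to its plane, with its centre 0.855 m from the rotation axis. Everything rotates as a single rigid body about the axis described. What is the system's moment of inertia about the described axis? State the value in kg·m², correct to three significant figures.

5.32

Thin rod: I_cm = (1/12)ML² = (1/12)(5.82)(1.1)² = 0.58685 kg·m²; centre at d = 0.215 m, so I = I_cm + Md² gives I = 0.58685 + (5.82)(0.215)² = 0.85588 kg·m².
Annular disk: I_cm = (1/2)M(R²+r²) = (1/2)(1.7)[(0.318)² + (0.226)²] = 0.12937 kg·m²; centre at d = 0.829 m, so I = I_cm + Md² gives I = 0.12937 + (1.7)(0.829)² = 1.2977 kg·m².
Solid disk: I_cm = (1/2)MR² = (1/2)(5.93)(0.215)² = 0.13706 kg·m²; axis through the centre, so I = 0.13706 kg·m².
Thin ring: I_cm = MR² = (3.13)(0.487)² = 0.74234 kg·m²; centre at d = 0.855 m, so I = I_cm + Md² gives I = 0.74234 + (3.13)(0.855)² = 3.0304 kg·m².
Total I = 0.85588 + 1.2977 + 0.13706 + 3.0304 = 5.3211 kg·m².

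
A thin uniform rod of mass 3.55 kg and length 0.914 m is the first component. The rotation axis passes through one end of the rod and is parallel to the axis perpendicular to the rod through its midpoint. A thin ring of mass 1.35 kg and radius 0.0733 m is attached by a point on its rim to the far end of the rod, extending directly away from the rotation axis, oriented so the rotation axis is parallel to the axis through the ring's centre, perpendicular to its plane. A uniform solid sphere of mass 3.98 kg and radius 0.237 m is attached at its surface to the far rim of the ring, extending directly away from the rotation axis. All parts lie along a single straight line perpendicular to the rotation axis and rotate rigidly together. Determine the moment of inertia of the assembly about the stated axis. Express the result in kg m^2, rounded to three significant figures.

9.10

Thin rod: I_cm = (1/12)ML² = (1/12)(3.55)(0.914)² = 0.24714 kg m^2; centre at d = 0.457 m, so I = I_cm + Md² gives I = 0.24714 + (3.55)(0.457)² = 0.98855 kg m^2.
Thin ring: I_cm = MR² = (1.35)(0.0733)² = 0.0072534 kg m^2; centre at d = 0.457 + 0.457 + 0.0733 = 0.9873 m, so I = I_cm + Md² gives I = 0.0072534 + (1.35)(0.9873)² = 1.3232 kg m^2.
Solid sphere: I_cm = (2/5)MR² = (2/5)(3.98)(0.237)² = 0.089421 kg m^2; centre at d = 0.457 + 0.457 + 0.0733 + 0.0733 + 0.237 = 1.2976 m, so I = I_cm + Md² gives I = 0.089421 + (3.98)(1.2976)² = 6.7908 kg m^2.
Total I = 0.98855 + 1.3232 + 6.7908 = 9.1025 kg m^2.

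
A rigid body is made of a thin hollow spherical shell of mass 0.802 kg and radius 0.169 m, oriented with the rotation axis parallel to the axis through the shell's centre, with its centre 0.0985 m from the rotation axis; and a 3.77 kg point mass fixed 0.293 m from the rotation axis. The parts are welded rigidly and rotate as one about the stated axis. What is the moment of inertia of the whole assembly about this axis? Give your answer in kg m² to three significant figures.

0.347

Spherical shell: I_cm = (2/3)MR² = (2/3)(0.802)(0.169)² = 0.015271 kg m²; centre at d = 0.0985 m, so I = I_cm + Md² gives I = 0.015271 + (0.802)(0.0985)² = 0.023052 kg m².
Point mass: I_cm = 0; centre at d = 0.293 m, so I = I_cm + Md² gives I = 0 + (3.77)(0.293)² = 0.32365 kg m².
Total I = 0.023052 + 0.32365 = 0.3467 kg m².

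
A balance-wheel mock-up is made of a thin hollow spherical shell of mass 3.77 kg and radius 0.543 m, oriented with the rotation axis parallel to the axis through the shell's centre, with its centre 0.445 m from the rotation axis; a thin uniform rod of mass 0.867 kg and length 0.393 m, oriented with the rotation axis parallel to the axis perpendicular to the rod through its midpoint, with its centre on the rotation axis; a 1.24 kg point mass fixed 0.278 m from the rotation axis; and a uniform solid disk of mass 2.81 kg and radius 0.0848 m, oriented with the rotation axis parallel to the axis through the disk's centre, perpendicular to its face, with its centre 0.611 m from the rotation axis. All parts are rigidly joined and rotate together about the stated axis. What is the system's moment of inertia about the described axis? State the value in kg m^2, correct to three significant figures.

2.65

Spherical shell: I_cm = (2/3)MR² = (2/3)(3.77)(0.543)² = 0.74105 kg m^2; centre at d = 0.445 m, so I = I_cm + Md² gives I = 0.74105 + (3.77)(0.445)² = 1.4876 kg m^2.
Thin rod: I_cm = (1/12)ML² = (1/12)(0.867)(0.393)² = 0.011159 kg m^2; axis through the centre, so I = 0.011159 kg m^2.
Point mass: I_cm = 0; centre at d = 0.278 m, so I = I_cm + Md² gives I = 0 + (1.24)(0.278)² = 0.095832 kg m^2.
Solid disk: I_cm = (1/2)MR² = (1/2)(2.81)(0.0848)² = 0.010103 kg m^2; centre at d = 0.611 m, so I = I_cm + Md² gives I = 0.010103 + (2.81)(0.611)² = 1.0591 kg m^2.
Total I = 1.4876 + 0.011159 + 0.095832 + 1.0591 = 2.6537 kg m^2.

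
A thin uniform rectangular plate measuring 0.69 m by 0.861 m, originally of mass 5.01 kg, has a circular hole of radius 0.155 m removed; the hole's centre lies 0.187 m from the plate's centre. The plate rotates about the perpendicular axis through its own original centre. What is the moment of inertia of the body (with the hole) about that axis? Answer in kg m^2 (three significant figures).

0.478

Unpierced body about its centre: I₀ = (1/12)M(a²+b²) = (1/12)(5.01)[(0.69)² + (0.861)²] = 0.50827 kg m^2.
The removed disk has mass m = M·πr²/(ab) = (5.01)·π(0.155)²/(0.69·0.861) = 0.6365 kg (same uniform areal density).
Its moment of inertia about the rotation axis (parallel-axis theorem): I_hole = (1/2)mr² + md² = (1/2)(0.6365)(0.155)² + (0.6365)(0.187)² = 0.029904 kg m^2.
Treating the hole as negative mass, I = I₀ − I_hole = 0.50827 − 0.029904 = 0.47837 kg m^2.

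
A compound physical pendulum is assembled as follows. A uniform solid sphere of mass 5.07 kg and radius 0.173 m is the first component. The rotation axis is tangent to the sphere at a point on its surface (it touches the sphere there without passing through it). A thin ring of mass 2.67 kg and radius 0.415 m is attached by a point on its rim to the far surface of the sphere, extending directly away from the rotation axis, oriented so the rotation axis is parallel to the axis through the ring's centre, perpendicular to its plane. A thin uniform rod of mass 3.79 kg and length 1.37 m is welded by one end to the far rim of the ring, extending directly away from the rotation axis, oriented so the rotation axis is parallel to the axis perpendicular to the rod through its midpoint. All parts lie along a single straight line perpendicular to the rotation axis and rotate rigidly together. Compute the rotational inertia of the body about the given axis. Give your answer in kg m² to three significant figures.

Solid sphere: I_cm = (2/5)MR² = (2/5)(5.07)(0.173)² = 0.060696 kg m²; centre at d = 0.173 m, so I = I_cm + Md² gives I = 0.060696 + (5.07)(0.173)² = 0.21244 kg m².
Thin ring: I_cm = MR² = (2.67)(0.415)² = 0.45984 kg m²; centre at d = 0.173 + 0.173 + 0.415 = 0.761 m, so I = I_cm + Md² gives I = 0.45984 + (2.67)(0.761)² = 2.0061 kg m².
Thin rod: I_cm = (1/12)ML² = (1/12)(3.79)(1.37)² = 0.59279 kg m²; centre at d = 0.173 + 0.173 + 0.415 + 0.415 + 0.685 = 1.861 m, so I = I_cm + Md² gives I = 0.59279 + (3.79)(1.861)² = 13.719 kg m².
Total I = 0.21244 + 2.0061 + 13.719 = 15.937 kg m².

15.9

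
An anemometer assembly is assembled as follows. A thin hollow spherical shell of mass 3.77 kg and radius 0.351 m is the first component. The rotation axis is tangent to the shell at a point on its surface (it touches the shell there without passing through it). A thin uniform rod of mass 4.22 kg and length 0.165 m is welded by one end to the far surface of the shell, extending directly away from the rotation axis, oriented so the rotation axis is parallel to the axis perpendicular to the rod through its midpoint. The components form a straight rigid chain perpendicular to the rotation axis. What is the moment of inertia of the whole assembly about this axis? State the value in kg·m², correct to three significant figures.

3.38

Spherical shell: I_cm = (2/3)MR² = (2/3)(3.77)(0.351)² = 0.30965 kg·m²; centre at d = 0.351 m, so the parallel axis theorem gives I = 0.30965 + (3.77)(0.351)² = 0.77411 kg·m².
Thin rod: I_cm = (1/12)ML² = (1/12)(4.22)(0.165)² = 0.0095741 kg·m²; centre at d = 0.351 + 0.351 + 0.0825 = 0.7845 m, so the parallel axis theorem gives I = 0.0095741 + (4.22)(0.7845)² = 2.6067 kg·m².
Total I = 0.77411 + 2.6067 = 3.3808 kg·m².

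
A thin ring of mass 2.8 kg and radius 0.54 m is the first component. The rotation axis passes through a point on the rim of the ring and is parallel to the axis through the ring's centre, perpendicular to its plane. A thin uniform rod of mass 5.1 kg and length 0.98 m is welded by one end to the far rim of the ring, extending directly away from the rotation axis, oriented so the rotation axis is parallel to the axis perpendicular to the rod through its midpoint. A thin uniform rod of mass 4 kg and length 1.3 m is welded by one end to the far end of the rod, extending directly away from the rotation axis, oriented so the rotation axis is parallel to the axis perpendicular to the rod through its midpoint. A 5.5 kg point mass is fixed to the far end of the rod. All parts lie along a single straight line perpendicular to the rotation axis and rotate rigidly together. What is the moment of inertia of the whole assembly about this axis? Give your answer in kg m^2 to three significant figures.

107

Thin ring: I_cm = MR² = (2.8)(0.54)² = 0.81648 kg m^2; centre at d = 0.54 m, so the parallel axis theorem gives I = 0.81648 + (2.8)(0.54)² = 1.633 kg m^2.
Thin rod: I_cm = (1/12)ML² = (1/12)(5.1)(0.98)² = 0.40817 kg m^2; centre at d = 0.54 + 0.54 + 0.49 = 1.57 m, so the parallel axis theorem gives I = 0.40817 + (5.1)(1.57)² = 12.979 kg m^2.
Thin rod: I_cm = (1/12)ML² = (1/12)(4)(1.3)² = 0.56333 kg m^2; centre at d = 0.54 + 0.54 + 0.49 + 0.49 + 0.65 = 2.71 m, so the parallel axis theorem gives I = 0.56333 + (4)(2.71)² = 29.94 kg m^2.
Point mass: I_cm = 0; centre at d = 0.54 + 0.54 + 0.49 + 0.49 + 0.65 + 0.65 = 3.36 m, so the parallel axis theorem gives I = 0 + (5.5)(3.36)² = 62.093 kg m^2.
Total I = 1.633 + 12.979 + 29.94 + 62.093 = 106.64 kg m^2.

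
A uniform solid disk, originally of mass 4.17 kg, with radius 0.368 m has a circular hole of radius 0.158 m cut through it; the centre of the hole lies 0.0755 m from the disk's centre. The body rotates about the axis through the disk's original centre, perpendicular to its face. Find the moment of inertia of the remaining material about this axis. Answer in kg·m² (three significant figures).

0.268

Unpierced body about its centre: I₀ = (1/2)MR² = (1/2)(4.17)(0.368)² = 0.28236 kg·m².
The removed disk has mass m = M·(r/R)² = (4.17)(0.158/0.368)² = 0.7687 kg (same uniform areal density).
Its moment of inertia about the rotation axis (parallel-axis theorem): I_hole = (1/2)mr² + md² = (1/2)(0.7687)(0.158)² + (0.7687)(0.0755)² = 0.013977 kg·m².
Treating the hole as negative mass, I = I₀ − I_hole = 0.28236 − 0.013977 = 0.26838 kg·m².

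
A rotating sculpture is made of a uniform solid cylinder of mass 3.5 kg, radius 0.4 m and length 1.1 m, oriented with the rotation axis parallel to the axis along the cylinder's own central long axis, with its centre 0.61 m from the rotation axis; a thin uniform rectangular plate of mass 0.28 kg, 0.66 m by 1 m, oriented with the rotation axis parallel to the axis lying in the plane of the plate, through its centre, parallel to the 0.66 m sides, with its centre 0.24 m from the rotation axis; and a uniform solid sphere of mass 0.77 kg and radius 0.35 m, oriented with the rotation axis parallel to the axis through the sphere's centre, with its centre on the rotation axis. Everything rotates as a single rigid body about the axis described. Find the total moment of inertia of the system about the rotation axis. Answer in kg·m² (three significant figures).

1.66

Solid cylinder: I_cm = (1/2)MR² = (1/2)(3.5)(0.4)² = 0.28 kg·m²; centre at d = 0.61 m, so I = I_cm + Md² gives I = 0.28 + (3.5)(0.61)² = 1.5823 kg·m².
Rectangular plate: I_cm = (1/12)Mb² = (1/12)(0.28)(1)² = 0.023333 kg·m²; centre at d = 0.24 m, so I = I_cm + Md² gives I = 0.023333 + (0.28)(0.24)² = 0.039461 kg·m².
Solid sphere: I_cm = (2/5)MR² = (2/5)(0.77)(0.35)² = 0.03773 kg·m²; axis through the centre, so I = 0.03773 kg·m².
Total I = 1.5823 + 0.039461 + 0.03773 = 1.6595 kg·m².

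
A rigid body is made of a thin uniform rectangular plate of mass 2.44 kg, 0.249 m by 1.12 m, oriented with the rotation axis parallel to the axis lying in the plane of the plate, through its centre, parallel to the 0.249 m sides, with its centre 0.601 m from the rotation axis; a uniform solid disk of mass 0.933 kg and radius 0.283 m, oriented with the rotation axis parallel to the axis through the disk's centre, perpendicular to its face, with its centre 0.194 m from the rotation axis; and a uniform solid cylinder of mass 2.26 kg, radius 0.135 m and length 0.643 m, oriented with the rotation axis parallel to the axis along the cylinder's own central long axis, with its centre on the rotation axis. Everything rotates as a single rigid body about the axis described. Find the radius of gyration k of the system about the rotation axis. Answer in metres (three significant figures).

Rectangular plate: I_cm = (1/12)Mb² = (1/12)(2.44)(1.12)² = 0.25506 kg m^2; centre at d = 0.601 m, so I = I_cm + Md² gives I = 0.25506 + (2.44)(0.601)² = 1.1364 kg m^2.
Solid disk: I_cm = (1/2)MR² = (1/2)(0.933)(0.283)² = 0.037362 kg m^2; centre at d = 0.194 m, so I = I_cm + Md² gives I = 0.037362 + (0.933)(0.194)² = 0.072476 kg m^2.
Solid cylinder: I_cm = (1/2)MR² = (1/2)(2.26)(0.135)² = 0.020594 kg m^2; axis through the centre, so I = 0.020594 kg m^2.
Total I = 1.2295 kg m^2; total mass M = 5.633 kg.
k = √(I/M) = √(1.2295/5.633) = 0.46718 m.

0.467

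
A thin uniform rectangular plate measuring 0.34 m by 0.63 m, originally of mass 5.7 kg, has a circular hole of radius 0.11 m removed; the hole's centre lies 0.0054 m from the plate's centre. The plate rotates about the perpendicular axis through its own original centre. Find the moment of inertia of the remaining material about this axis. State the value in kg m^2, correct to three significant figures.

0.237

Unpierced body about its centre: I₀ = (1/12)M(a²+b²) = (1/12)(5.7)[(0.34)² + (0.63)²] = 0.24344 kg m^2.
The removed disk has mass m = M·πr²/(ab) = (5.7)·π(0.11)²/(0.34·0.63) = 1.0116 kg (same uniform areal density).
Its moment of inertia about the rotation axis (parallel-axis theorem): I_hole = (1/2)mr² + md² = (1/2)(1.0116)(0.11)² + (1.0116)(0.0054)² = 0.0061494 kg m^2.
Treating the hole as negative mass, I = I₀ − I_hole = 0.24344 − 0.0061494 = 0.23729 kg m^2.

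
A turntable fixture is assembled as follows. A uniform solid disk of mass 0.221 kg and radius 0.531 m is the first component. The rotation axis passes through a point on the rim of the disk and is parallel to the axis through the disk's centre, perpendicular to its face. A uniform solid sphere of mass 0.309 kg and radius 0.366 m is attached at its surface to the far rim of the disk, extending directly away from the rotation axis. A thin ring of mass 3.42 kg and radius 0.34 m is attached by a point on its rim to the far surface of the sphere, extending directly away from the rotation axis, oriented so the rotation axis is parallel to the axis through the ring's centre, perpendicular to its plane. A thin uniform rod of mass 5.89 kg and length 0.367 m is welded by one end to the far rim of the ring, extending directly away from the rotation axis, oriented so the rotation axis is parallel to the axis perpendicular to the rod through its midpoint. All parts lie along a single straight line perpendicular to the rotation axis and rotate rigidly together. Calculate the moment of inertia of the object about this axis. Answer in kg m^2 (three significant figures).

Solid disk: I_cm = (1/2)MR² = (1/2)(0.221)(0.531)² = 0.031157 kg m^2; centre at d = 0.531 m, so the parallel axis theorem gives I = 0.031157 + (0.221)(0.531)² = 0.09347 kg m^2.
Solid sphere: I_cm = (2/5)MR² = (2/5)(0.309)(0.366)² = 0.016557 kg m^2; centre at d = 0.531 + 0.531 + 0.366 = 1.428 m, so the parallel axis theorem gives I = 0.016557 + (0.309)(1.428)² = 0.64666 kg m^2.
Thin ring: I_cm = MR² = (3.42)(0.34)² = 0.39535 kg m^2; centre at d = 0.531 + 0.531 + 0.366 + 0.366 + 0.34 = 2.134 m, so the parallel axis theorem gives I = 0.39535 + (3.42)(2.134)² = 15.97 kg m^2.
Thin rod: I_cm = (1/12)ML² = (1/12)(5.89)(0.367)² = 0.06611 kg m^2; centre at d = 0.531 + 0.531 + 0.366 + 0.366 + 0.34 + 0.34 + 0.1835 = 2.6575 m, so the parallel axis theorem gives I = 0.06611 + (5.89)(2.6575)² = 41.663 kg m^2.
Total I = 0.09347 + 0.64666 + 15.97 + 41.663 = 58.373 kg m^2.

58.4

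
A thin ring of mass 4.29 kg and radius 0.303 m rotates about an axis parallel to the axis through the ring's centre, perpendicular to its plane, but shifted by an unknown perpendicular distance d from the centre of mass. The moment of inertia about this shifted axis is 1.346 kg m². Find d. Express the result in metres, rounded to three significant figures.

0.471

About the centre-of-mass axis, I_cm = MR² = (4.29)(0.303)² = 0.39386 kg m².
Parallel axis theorem: I = I_cm + Md², so Md² = 1.346 − 0.39386 = 0.95214 kg m².
d = √(0.95214 / 4.29) = 0.47111 m.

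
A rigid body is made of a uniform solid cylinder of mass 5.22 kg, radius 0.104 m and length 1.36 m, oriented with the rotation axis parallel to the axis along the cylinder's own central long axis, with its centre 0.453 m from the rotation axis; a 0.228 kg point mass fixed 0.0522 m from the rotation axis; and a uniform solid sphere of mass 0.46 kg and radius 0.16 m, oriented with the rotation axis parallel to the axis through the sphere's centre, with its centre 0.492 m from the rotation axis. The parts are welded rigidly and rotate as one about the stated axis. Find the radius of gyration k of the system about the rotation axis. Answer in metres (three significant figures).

0.454

Solid cylinder: I_cm = (1/2)MR² = (1/2)(5.22)(0.104)² = 0.02823 kg·m²; centre at d = 0.453 m, so the parallel axis theorem gives I = 0.02823 + (5.22)(0.453)² = 1.0994 kg·m².
Point mass: I_cm = 0; centre at d = 0.0522 m, so the parallel axis theorem gives I = 0 + (0.228)(0.0522)² = 0.00062126 kg·m².
Solid sphere: I_cm = (2/5)MR² = (2/5)(0.46)(0.16)² = 0.0047104 kg·m²; centre at d = 0.492 m, so the parallel axis theorem gives I = 0.0047104 + (0.46)(0.492)² = 0.11606 kg·m².
Total I = 1.2161 kg·m²; total mass M = 5.908 kg.
k = √(I/M) = √(1.2161/5.908) = 0.4537 m.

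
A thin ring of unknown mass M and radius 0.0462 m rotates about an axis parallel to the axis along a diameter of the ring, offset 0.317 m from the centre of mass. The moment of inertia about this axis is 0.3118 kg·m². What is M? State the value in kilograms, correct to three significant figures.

I = I_cm + Md² = (1/2)MR² + Md² = M·[0.5·(0.0462)² + (0.317)²] = M·0.10156.
So M = 0.3118 / 0.10156 = 3.0702 kg.

3.07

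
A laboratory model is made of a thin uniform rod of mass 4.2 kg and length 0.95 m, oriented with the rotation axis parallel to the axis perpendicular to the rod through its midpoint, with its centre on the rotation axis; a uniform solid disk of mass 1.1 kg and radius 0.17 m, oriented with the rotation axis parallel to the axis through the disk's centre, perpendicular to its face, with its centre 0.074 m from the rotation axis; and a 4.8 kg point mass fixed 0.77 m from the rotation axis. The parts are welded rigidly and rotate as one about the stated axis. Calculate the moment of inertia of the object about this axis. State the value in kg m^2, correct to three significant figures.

Thin rod: I_cm = (1/12)ML² = (1/12)(4.2)(0.95)² = 0.31587 kg m^2; axis through the centre, so I = 0.31587 kg m^2.
Solid disk: I_cm = (1/2)MR² = (1/2)(1.1)(0.17)² = 0.015895 kg m^2; centre at d = 0.074 m, so the parallel axis theorem gives I = 0.015895 + (1.1)(0.074)² = 0.021919 kg m^2.
Point mass: I_cm = 0; centre at d = 0.77 m, so the parallel axis theorem gives I = 0 + (4.8)(0.77)² = 2.8459 kg m^2.
Total I = 0.31587 + 0.021919 + 2.8459 = 3.1837 kg m^2.

3.18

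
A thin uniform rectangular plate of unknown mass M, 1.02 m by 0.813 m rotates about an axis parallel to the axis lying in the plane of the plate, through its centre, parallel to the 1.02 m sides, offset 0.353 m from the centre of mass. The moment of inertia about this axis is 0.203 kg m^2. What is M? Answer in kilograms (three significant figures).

1.13

I = I_cm + Md² = (1/12)Mb² + Md² = M·[0.0833333·(0.813)² + (0.353)²] = M·0.17969.
So M = 0.203 / 0.17969 = 1.1297 kg.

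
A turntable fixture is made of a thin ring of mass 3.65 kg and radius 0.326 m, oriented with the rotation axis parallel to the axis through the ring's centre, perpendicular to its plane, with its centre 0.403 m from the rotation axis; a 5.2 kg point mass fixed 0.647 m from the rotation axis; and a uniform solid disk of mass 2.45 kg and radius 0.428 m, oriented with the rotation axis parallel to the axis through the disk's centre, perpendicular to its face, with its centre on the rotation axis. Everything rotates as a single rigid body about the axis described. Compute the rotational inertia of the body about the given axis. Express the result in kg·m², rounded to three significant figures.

Thin ring: I_cm = MR² = (3.65)(0.326)² = 0.38791 kg·m²; centre at d = 0.403 m, so I = I_cm + Md² gives I = 0.38791 + (3.65)(0.403)² = 0.9807 kg·m².
Point mass: I_cm = 0; centre at d = 0.647 m, so I = I_cm + Md² gives I = 0 + (5.2)(0.647)² = 2.1768 kg·m².
Solid disk: I_cm = (1/2)MR² = (1/2)(2.45)(0.428)² = 0.2244 kg·m²; axis through the centre, so I = 0.2244 kg·m².
Total I = 0.9807 + 2.1768 + 0.2244 = 3.3819 kg·m².

3.38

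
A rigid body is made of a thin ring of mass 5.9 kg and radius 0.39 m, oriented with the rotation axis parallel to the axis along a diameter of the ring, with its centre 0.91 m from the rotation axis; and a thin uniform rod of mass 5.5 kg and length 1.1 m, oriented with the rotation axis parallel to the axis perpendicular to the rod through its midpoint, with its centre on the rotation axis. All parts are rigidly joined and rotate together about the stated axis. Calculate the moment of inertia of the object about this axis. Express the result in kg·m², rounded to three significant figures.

5.89

Thin ring: I_cm = (1/2)MR² = (1/2)(5.9)(0.39)² = 0.4487 kg·m²; centre at d = 0.91 m, so I = I_cm + Md² gives I = 0.4487 + (5.9)(0.91)² = 5.3345 kg·m².
Thin rod: I_cm = (1/12)ML² = (1/12)(5.5)(1.1)² = 0.55458 kg·m²; axis through the centre, so I = 0.55458 kg·m².
Total I = 5.3345 + 0.55458 = 5.8891 kg·m².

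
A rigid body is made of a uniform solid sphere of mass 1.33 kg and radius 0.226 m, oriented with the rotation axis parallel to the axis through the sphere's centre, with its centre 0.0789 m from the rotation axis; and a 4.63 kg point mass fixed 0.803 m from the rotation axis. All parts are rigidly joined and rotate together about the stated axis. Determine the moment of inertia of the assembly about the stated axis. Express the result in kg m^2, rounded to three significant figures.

3.02

Solid sphere: I_cm = (2/5)MR² = (2/5)(1.33)(0.226)² = 0.027172 kg m^2; centre at d = 0.0789 m, so I = I_cm + Md² gives I = 0.027172 + (1.33)(0.0789)² = 0.035452 kg m^2.
Point mass: I_cm = 0; centre at d = 0.803 m, so I = I_cm + Md² gives I = 0 + (4.63)(0.803)² = 2.9855 kg m^2.
Total I = 0.035452 + 2.9855 = 3.0209 kg m^2.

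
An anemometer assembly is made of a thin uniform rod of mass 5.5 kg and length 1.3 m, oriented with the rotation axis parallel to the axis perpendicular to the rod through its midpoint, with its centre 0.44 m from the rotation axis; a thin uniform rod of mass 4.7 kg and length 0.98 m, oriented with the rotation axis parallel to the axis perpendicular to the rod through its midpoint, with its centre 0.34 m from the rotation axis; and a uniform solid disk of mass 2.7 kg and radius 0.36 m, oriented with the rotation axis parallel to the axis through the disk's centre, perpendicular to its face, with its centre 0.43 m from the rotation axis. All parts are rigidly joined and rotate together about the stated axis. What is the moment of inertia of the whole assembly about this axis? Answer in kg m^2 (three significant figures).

3.43

Thin rod: I_cm = (1/12)ML² = (1/12)(5.5)(1.3)² = 0.77458 kg m^2; centre at d = 0.44 m, so the parallel axis theorem gives I = 0.77458 + (5.5)(0.44)² = 1.8394 kg m^2.
Thin rod: I_cm = (1/12)ML² = (1/12)(4.7)(0.98)² = 0.37616 kg m^2; centre at d = 0.34 m, so the parallel axis theorem gives I = 0.37616 + (4.7)(0.34)² = 0.91948 kg m^2.
Solid disk: I_cm = (1/2)MR² = (1/2)(2.7)(0.36)² = 0.17496 kg m^2; centre at d = 0.43 m, so the parallel axis theorem gives I = 0.17496 + (2.7)(0.43)² = 0.67419 kg m^2.
Total I = 1.8394 + 0.91948 + 0.67419 = 3.4331 kg m^2.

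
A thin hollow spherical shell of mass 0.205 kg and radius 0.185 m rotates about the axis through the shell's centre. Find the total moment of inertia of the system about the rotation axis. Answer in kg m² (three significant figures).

0.00468

I_cm = (2/3)MR² = (2/3)(0.205)(0.185)² = 0.0046774 kg m²; axis through the centre, so I = 0.0046774 kg m².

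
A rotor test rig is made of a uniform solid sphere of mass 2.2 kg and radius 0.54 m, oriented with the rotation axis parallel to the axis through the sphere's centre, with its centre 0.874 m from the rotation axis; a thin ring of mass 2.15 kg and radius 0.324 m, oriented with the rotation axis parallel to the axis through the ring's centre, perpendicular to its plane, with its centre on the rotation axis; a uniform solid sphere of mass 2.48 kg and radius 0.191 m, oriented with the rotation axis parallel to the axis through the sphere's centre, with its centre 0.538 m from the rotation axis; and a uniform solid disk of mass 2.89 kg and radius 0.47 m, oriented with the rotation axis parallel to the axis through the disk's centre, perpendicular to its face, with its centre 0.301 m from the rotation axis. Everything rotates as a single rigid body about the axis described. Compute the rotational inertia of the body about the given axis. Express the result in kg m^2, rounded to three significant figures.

3.50

Solid sphere: I_cm = (2/5)MR² = (2/5)(2.2)(0.54)² = 0.25661 kg m^2; centre at d = 0.874 m, so I = I_cm + Md² gives I = 0.25661 + (2.2)(0.874)² = 1.9371 kg m^2.
Thin ring: I_cm = MR² = (2.15)(0.324)² = 0.2257 kg m^2; axis through the centre, so I = 0.2257 kg m^2.
Solid sphere: I_cm = (2/5)MR² = (2/5)(2.48)(0.191)² = 0.036189 kg m^2; centre at d = 0.538 m, so I = I_cm + Md² gives I = 0.036189 + (2.48)(0.538)² = 0.75401 kg m^2.
Solid disk: I_cm = (1/2)MR² = (1/2)(2.89)(0.47)² = 0.3192 kg m^2; centre at d = 0.301 m, so I = I_cm + Md² gives I = 0.3192 + (2.89)(0.301)² = 0.58104 kg m^2.
Total I = 1.9371 + 0.2257 + 0.75401 + 0.58104 = 3.4979 kg m^2.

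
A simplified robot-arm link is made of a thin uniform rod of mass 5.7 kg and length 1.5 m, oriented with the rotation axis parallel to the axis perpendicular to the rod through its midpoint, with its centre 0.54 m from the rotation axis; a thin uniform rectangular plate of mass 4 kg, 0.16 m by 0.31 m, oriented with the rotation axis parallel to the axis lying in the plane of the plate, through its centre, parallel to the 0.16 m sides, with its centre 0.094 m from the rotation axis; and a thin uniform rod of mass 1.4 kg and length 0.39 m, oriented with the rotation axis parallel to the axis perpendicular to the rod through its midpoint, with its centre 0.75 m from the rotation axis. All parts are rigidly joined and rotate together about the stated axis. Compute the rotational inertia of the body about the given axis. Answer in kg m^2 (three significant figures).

3.60

Thin rod: I_cm = (1/12)ML² = (1/12)(5.7)(1.5)² = 1.0687 kg m^2; centre at d = 0.54 m, so the parallel axis theorem gives I = 1.0687 + (5.7)(0.54)² = 2.7309 kg m^2.
Rectangular plate: I_cm = (1/12)Mb² = (1/12)(4)(0.31)² = 0.032033 kg m^2; centre at d = 0.094 m, so the parallel axis theorem gives I = 0.032033 + (4)(0.094)² = 0.067377 kg m^2.
Thin rod: I_cm = (1/12)ML² = (1/12)(1.4)(0.39)² = 0.017745 kg m^2; centre at d = 0.75 m, so the parallel axis theorem gives I = 0.017745 + (1.4)(0.75)² = 0.80524 kg m^2.
Total I = 2.7309 + 0.067377 + 0.80524 = 3.6035 kg m^2.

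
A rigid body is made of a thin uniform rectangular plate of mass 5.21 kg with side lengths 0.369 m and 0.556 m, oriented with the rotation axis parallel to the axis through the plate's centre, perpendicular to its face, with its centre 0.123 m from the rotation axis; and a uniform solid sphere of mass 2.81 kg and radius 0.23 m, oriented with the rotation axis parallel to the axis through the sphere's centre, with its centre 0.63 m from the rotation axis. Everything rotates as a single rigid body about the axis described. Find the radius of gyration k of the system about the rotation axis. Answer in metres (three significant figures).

0.425

Rectangular plate: I_cm = (1/12)M(a²+b²) = (1/12)(5.21)[(0.369)² + (0.556)²] = 0.19333 kg m^2; centre at d = 0.123 m, so the parallel axis theorem gives I = 0.19333 + (5.21)(0.123)² = 0.27216 kg m^2.
Solid sphere: I_cm = (2/5)MR² = (2/5)(2.81)(0.23)² = 0.05946 kg m^2; centre at d = 0.63 m, so the parallel axis theorem gives I = 0.05946 + (2.81)(0.63)² = 1.1747 kg m^2.
Total I = 1.4469 kg m^2; total mass M = 8.02 kg.
k = √(I/M) = √(1.4469/8.02) = 0.42475 m.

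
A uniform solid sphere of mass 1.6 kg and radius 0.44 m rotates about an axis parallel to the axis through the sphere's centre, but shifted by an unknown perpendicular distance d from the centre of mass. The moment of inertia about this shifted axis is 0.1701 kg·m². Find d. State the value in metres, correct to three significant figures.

0.170

About the centre-of-mass axis, I_cm = (2/5)MR² = (2/5)(1.6)(0.44)² = 0.1239 kg·m².
Parallel axis theorem: I = I_cm + Md², so Md² = 0.1701 − 0.1239 = 0.046196 kg·m².
d = √(0.046196 / 1.6) = 0.16992 m.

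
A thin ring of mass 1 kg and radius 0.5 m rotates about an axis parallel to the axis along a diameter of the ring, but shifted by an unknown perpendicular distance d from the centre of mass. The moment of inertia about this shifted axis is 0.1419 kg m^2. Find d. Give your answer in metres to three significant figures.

0.130

About the centre-of-mass axis, I_cm = (1/2)MR² = (1/2)(1)(0.5)² = 0.125 kg m^2.
Parallel axis theorem: I = I_cm + Md², so Md² = 0.1419 − 0.125 = 0.0169 kg m^2.
d = √(0.0169 / 1) = 0.13 m.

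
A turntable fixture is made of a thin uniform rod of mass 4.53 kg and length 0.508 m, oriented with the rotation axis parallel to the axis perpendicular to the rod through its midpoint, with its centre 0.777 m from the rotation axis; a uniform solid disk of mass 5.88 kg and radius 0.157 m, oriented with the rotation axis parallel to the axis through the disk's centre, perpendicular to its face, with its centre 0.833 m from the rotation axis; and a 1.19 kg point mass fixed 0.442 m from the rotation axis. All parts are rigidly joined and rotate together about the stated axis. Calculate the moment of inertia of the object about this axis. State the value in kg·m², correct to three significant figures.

7.22

Thin rod: I_cm = (1/12)ML² = (1/12)(4.53)(0.508)² = 0.097419 kg·m²; centre at d = 0.777 m, so the parallel axis theorem gives I = 0.097419 + (4.53)(0.777)² = 2.8323 kg·m².
Solid disk: I_cm = (1/2)MR² = (1/2)(5.88)(0.157)² = 0.072468 kg·m²; centre at d = 0.833 m, so the parallel axis theorem gives I = 0.072468 + (5.88)(0.833)² = 4.1525 kg·m².
Point mass: I_cm = 0; centre at d = 0.442 m, so the parallel axis theorem gives I = 0 + (1.19)(0.442)² = 0.23248 kg·m².
Total I = 2.8323 + 4.1525 + 0.23248 = 7.2173 kg·m².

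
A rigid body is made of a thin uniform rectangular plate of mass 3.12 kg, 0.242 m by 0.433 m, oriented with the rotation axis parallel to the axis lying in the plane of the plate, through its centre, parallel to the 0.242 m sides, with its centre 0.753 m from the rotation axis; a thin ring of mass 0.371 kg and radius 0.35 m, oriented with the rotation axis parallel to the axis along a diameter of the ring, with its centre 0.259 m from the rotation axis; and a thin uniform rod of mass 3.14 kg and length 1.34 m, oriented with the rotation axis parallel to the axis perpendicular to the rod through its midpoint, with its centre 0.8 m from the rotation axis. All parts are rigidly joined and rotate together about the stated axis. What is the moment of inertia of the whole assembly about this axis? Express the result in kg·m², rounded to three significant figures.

Rectangular plate: I_cm = (1/12)Mb² = (1/12)(3.12)(0.433)² = 0.048747 kg·m²; centre at d = 0.753 m, so I = I_cm + Md² gives I = 0.048747 + (3.12)(0.753)² = 1.8178 kg·m².
Thin ring: I_cm = (1/2)MR² = (1/2)(0.371)(0.35)² = 0.022724 kg·m²; centre at d = 0.259 m, so I = I_cm + Md² gives I = 0.022724 + (0.371)(0.259)² = 0.047611 kg·m².
Thin rod: I_cm = (1/12)ML² = (1/12)(3.14)(1.34)² = 0.46985 kg·m²; centre at d = 0.8 m, so I = I_cm + Md² gives I = 0.46985 + (3.14)(0.8)² = 2.4794 kg·m².
Total I = 1.8178 + 0.047611 + 2.4794 = 4.3449 kg·m².

4.34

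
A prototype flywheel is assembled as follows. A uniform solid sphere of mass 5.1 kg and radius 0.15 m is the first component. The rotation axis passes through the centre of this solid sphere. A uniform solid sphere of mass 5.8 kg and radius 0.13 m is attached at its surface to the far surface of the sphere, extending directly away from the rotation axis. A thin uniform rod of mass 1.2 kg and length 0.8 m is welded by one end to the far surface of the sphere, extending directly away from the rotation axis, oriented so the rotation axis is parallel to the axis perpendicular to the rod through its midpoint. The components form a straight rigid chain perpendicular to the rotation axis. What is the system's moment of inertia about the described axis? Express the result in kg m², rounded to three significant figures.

1.39

Solid sphere: I_cm = (2/5)MR² = (2/5)(5.1)(0.15)² = 0.0459 kg m²; axis through the centre, so I = 0.0459 kg m².
Solid sphere: I_cm = (2/5)MR² = (2/5)(5.8)(0.13)² = 0.039208 kg m²; centre at d = 0.15 + 0.13 = 0.28 m, so the parallel axis theorem gives I = 0.039208 + (5.8)(0.28)² = 0.49393 kg m².
Thin rod: I_cm = (1/12)ML² = (1/12)(1.2)(0.8)² = 0.064 kg m²; centre at d = 0.15 + 0.13 + 0.13 + 0.4 = 0.81 m, so the parallel axis theorem gives I = 0.064 + (1.2)(0.81)² = 0.85132 kg m².
Total I = 0.0459 + 0.49393 + 0.85132 = 1.3911 kg m².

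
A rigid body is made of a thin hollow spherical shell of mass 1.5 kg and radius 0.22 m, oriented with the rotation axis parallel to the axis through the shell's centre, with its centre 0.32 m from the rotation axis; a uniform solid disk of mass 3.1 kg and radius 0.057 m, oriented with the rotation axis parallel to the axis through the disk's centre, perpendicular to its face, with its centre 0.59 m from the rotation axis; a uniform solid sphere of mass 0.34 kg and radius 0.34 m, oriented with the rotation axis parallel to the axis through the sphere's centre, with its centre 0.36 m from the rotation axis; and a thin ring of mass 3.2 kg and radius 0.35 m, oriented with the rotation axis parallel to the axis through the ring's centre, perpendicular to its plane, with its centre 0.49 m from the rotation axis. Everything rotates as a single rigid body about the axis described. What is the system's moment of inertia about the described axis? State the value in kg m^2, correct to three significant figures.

2.51

Spherical shell: I_cm = (2/3)MR² = (2/3)(1.5)(0.22)² = 0.0484 kg m^2; centre at d = 0.32 m, so the parallel axis theorem gives I = 0.0484 + (1.5)(0.32)² = 0.202 kg m^2.
Solid disk: I_cm = (1/2)MR² = (1/2)(3.1)(0.057)² = 0.0050359 kg m^2; centre at d = 0.59 m, so the parallel axis theorem gives I = 0.0050359 + (3.1)(0.59)² = 1.0841 kg m^2.
Solid sphere: I_cm = (2/5)MR² = (2/5)(0.34)(0.34)² = 0.015722 kg m^2; centre at d = 0.36 m, so the parallel axis theorem gives I = 0.015722 + (0.34)(0.36)² = 0.059786 kg m^2.
Thin ring: I_cm = MR² = (3.2)(0.35)² = 0.392 kg m^2; centre at d = 0.49 m, so the parallel axis theorem gives I = 0.392 + (3.2)(0.49)² = 1.1603 kg m^2.
Total I = 0.202 + 1.0841 + 0.059786 + 1.1603 = 2.5063 kg m^2.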